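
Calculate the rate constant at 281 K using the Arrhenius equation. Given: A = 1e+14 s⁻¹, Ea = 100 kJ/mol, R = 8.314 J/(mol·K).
2.57e-05 s⁻¹

k = A·exp(-Ea/(R·T)) = 1e+14·exp(-100000/(8.314·281)) = 1e+14·exp(-42.8039) = 1e+14·2.5733e-19 = 2.57e-05 s⁻¹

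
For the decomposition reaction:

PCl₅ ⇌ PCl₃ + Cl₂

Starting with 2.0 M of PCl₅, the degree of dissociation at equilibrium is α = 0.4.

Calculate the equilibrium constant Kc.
K_c = 0.5333

x = α·[A]₀ = 0.4 × 2.0 = 0.8 M dissociated.
At eq: [PCl₅] = 2.0 − 0.8 = 1.2 M; [PCl₃] = [Cl₂] = x = 0.8 M.
Kc = [PCl₃][Cl₂]/[PCl₅] = (0.8)²/1.2 = 0.5333.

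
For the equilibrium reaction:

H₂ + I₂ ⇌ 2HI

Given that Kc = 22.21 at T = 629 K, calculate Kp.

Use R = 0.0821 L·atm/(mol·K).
K_p = 22.2100

Δn = (moles gaseous products) − (moles gaseous reactants) = 0
T = 629 K; RT = 0.0821 × 629 = 51.6409
Kp = Kc·(RT)^Δn = 22.21 × (51.6409)^0 = 22.21 × 1 = 22.2100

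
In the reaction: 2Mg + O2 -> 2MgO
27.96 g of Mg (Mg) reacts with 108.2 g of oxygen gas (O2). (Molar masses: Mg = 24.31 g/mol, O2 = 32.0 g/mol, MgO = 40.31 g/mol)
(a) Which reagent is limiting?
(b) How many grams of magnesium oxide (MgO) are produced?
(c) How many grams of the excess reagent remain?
(a) Mg, (b) 46.36 g, (c) 89.8 g

Moles of Mg = 27.96 g ÷ 24.31 g/mol = 1.15014 mol
Moles of O2 = 108.2 g ÷ 32.0 g/mol = 3.38125 mol
Moles ÷ coefficient: Mg: 1.15014/2 = 0.5751, O2: 3.38125/1 = 3.381
(a) Mg has the smaller value, so Mg is the limiting reagent.
(b) Moles of MgO = 1.15014 mol Mg × (2/2) = 1.15014 mol; mass = 1.15014 mol × 40.31 g/mol = 46.36 g
(c) O2 consumed = 1.15014 × (1/2) = 0.575072 mol; remaining = 3.38125 − 0.575072 = 2.80618 mol; mass = 2.80618 mol × 32.0 g/mol = 89.8 g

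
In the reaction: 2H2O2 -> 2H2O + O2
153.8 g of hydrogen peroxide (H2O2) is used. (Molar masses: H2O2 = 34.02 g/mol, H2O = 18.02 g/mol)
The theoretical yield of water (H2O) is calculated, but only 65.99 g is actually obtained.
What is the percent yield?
Moles of H2O2 = 153.8 g ÷ 34.02 g/mol = 4.52087 mol
Mole ratio: 2 mol H2O / 2 mol H2O2
Moles of H2O = 4.52087 × (2/2) = 4.52087 mol
Theoretical yield = 4.52087 mol × 18.02 g/mol = 81.466 g
Actual yield = 65.99 g
Percent yield = (65.99 / 81.466) × 100% = 81.0%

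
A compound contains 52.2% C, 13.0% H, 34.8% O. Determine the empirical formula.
Moles of C = 52.2 g / 12.01 g/mol = 4.346 mol
Moles of H = 13.0 g / 1.008 g/mol = 12.897 mol
Moles of O = 34.8 g / 16.0 g/mol = 2.175 mol

Smallest moles = 2.175
Divide all by smallest:
C: 4.346 / 2.175 = 2.00
H: 12.897 / 2.175 = 5.93
O: 2.175 / 2.175 = 1.00

Empirical formula: C2H6O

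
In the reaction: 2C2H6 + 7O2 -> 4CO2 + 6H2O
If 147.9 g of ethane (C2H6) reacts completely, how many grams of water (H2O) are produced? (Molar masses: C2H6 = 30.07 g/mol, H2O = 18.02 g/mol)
Moles of C2H6 = 147.9 g ÷ 30.07 g/mol = 4.91852 mol
Mole ratio: 6 mol H2O / 2 mol C2H6
Moles of H2O = 4.91852 × (6/2) = 14.7556 mol
Mass of H2O = 14.7556 mol × 18.02 g/mol = 265.9 g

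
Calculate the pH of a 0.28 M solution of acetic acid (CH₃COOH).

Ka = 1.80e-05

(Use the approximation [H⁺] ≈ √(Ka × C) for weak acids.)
pH = 2.65

[H⁺] = √(Ka × C) = √(1.80e-05 × 0.28) = 2.2450e-03. pH = -log(2.2450e-03)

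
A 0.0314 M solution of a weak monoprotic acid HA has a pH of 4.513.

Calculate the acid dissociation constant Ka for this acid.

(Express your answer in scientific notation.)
K_a = 3.00e-08

[H⁺] = 10^(−pH) = 10^(−4.513) = 3.069e-05 M. For HA ⇌ H⁺ + A⁻, Ka = x²/(C − x) = (3.069e-05)²/(0.0314 − 3.069e-05) = 3.00e-08.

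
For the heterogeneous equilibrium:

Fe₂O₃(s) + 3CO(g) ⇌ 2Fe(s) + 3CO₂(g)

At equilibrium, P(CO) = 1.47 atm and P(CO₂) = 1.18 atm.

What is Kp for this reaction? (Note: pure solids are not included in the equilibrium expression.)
K_p = 0.517

Solids (Fe₂O₃, Fe) are excluded.
Kp = P(CO₂)³/P(CO)³ = (1.18)³/(1.47)³ = 1.643/3.177 = 0.517.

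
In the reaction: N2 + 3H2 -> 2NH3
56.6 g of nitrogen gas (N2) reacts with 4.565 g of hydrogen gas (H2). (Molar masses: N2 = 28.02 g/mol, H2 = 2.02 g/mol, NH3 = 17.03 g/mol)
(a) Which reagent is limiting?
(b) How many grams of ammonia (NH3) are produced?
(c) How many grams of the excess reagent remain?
(a) H2, (b) 25.66 g, (c) 35.49 g

Moles of N2 = 56.6 g ÷ 28.02 g/mol = 2.01999 mol
Moles of H2 = 4.565 g ÷ 2.02 g/mol = 2.2599 mol
Moles ÷ coefficient: N2: 2.01999/1 = 2.02, H2: 2.2599/3 = 0.7533
(a) H2 has the smaller value, so H2 is the limiting reagent.
(b) Moles of NH3 = 2.2599 mol H2 × (2/3) = 1.5066 mol; mass = 1.5066 mol × 17.03 g/mol = 25.66 g
(c) N2 consumed = 2.2599 × (1/3) = 0.7533 mol; remaining = 2.01999 − 0.7533 = 1.26669 mol; mass = 1.26669 mol × 28.02 g/mol = 35.49 g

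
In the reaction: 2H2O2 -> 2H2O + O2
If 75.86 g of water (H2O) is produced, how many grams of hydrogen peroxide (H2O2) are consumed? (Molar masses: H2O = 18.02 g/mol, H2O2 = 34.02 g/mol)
Moles of H2O = 75.86 g ÷ 18.02 g/mol = 4.20977 mol
Mole ratio: 2 mol H2O2 / 2 mol H2O
Moles of H2O2 = 4.20977 × (2/2) = 4.20977 mol
Mass of H2O2 = 4.20977 mol × 34.02 g/mol = 143.2 g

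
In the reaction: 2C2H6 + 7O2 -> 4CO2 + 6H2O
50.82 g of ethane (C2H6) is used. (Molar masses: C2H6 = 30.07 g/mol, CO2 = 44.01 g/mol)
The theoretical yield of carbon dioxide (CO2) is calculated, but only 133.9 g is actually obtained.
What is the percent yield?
Moles of C2H6 = 50.82 g ÷ 30.07 g/mol = 1.69006 mol
Mole ratio: 4 mol CO2 / 2 mol C2H6
Moles of CO2 = 1.69006 × (4/2) = 3.38011 mol
Theoretical yield = 3.38011 mol × 44.01 g/mol = 148.76 g
Actual yield = 133.9 g
Percent yield = (133.9 / 148.76) × 100% = 90.0%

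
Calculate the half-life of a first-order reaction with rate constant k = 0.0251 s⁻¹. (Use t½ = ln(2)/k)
27.62 s

t½ = ln(2)/k = 0.6931/0.0251 = 27.62 s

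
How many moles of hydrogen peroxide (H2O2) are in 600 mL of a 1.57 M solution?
Moles = Molarity × Volume (L)
Moles = 1.57 M × 0.6 L = 0.942 mol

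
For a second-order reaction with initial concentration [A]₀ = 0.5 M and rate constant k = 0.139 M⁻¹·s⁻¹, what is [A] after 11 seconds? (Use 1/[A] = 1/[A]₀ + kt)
0.2834 M

1/[A] = 1/[A]₀ + k·t = 1/0.5 + (0.139)·(11) = 2.0000 + 1.5290 = 3.5290
[A] = 1/3.5290 = 0.2834 M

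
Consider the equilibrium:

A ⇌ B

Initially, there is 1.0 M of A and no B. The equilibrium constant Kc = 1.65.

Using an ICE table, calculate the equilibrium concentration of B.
[B] = 0.623 M

ICE: [A] = 1.0 − x, [B] = x.
Kc = x/(1.0 − x) = 1.65 ⇒ x = 1.65·1.0/(1 + 1.65) = 1.65/2.65 = 0.6226.
[B] = x = 0.623 M.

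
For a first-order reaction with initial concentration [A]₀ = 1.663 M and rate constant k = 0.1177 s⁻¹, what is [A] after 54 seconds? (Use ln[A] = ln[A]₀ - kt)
0.0029 M

ln[A] = ln[A]₀ - k·t = ln(1.663) - (0.1177)·(54) = 0.5086 - 6.3558 = -5.8472
[A] = e^(-5.8472) = 0.0029 M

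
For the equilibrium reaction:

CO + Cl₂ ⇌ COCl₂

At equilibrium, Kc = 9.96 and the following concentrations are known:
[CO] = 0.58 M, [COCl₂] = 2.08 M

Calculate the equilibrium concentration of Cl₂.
[Cl₂] = 0.3601 M

Kc = ([COCl₂]) / ([CO] × [Cl₂]) = 9.96
[Cl₂]^1 = (product terms)/(Kc · other reactant terms) = 2.08 / (9.96 · 0.58) = 0.36006
[Cl₂] = 0.3601 M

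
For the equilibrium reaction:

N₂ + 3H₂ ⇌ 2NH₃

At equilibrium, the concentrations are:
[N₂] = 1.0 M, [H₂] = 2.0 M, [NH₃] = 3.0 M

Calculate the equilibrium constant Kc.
K_c = 1.1250

Kc = ([NH₃]^2) / ([N₂] × [H₂]^3)
   = ((3.0)^2) / ((1.0)·(2.0)^3)
   = 9 / 8 = 1.1250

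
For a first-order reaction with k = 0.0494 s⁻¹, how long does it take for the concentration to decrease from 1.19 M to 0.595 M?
14.03 s

From ln[A] = ln[A]₀ - k·t: t = ln([A]₀/[A])/k = ln(1.19/0.595)/0.0494 = ln(2.0000)/0.0494 = 0.6931/0.0494 = 14.03 s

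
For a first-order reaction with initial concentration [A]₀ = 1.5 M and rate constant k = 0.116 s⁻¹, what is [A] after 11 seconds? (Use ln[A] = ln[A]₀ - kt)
0.4187 M

ln[A] = ln[A]₀ - k·t = ln(1.5) - (0.116)·(11) = 0.4055 - 1.2760 = -0.8705
[A] = e^(-0.8705) = 0.4187 M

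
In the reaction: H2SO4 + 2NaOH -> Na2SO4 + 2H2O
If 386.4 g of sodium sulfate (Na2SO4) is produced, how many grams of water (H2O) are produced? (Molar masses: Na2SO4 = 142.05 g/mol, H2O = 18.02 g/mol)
Moles of Na2SO4 = 386.4 g ÷ 142.05 g/mol = 2.72017 mol
Mole ratio: 2 mol H2O / 1 mol Na2SO4
Moles of H2O = 2.72017 × (2/1) = 5.44034 mol
Mass of H2O = 5.44034 mol × 18.02 g/mol = 98.03 g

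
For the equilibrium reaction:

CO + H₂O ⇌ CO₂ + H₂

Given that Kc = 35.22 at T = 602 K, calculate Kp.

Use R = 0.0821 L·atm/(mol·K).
K_p = 35.2200

Δn = (moles gaseous products) − (moles gaseous reactants) = 0
T = 602 K; RT = 0.0821 × 602 = 49.4242
Kp = Kc·(RT)^Δn = 35.22 × (49.4242)^0 = 35.22 × 1 = 35.2200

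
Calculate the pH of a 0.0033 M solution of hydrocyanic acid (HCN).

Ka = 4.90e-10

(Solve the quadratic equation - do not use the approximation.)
pH = 5.90

x² + Ka×x - Ka×C = 0. Using quadratic formula: [H⁺] = 1.2714e-06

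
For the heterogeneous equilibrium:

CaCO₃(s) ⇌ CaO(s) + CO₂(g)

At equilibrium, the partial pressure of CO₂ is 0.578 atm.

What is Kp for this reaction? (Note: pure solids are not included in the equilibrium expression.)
K_p = 0.578

Solids (CaCO₃, CaO) have activity 1 and are excluded.
Kp = P(CO₂) = 0.578.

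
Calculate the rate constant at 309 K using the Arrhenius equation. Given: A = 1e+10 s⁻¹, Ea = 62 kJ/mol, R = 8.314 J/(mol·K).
3.30e-01 s⁻¹

k = A·exp(-Ea/(R·T)) = 1e+10·exp(-62000/(8.314·309)) = 1e+10·exp(-24.1337) = 1e+10·3.3028e-11 = 3.30e-01 s⁻¹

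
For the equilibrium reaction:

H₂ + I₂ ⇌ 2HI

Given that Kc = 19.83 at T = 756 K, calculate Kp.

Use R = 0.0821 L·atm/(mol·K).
K_p = 19.8300

Δn = (moles gaseous products) − (moles gaseous reactants) = 0
T = 756 K; RT = 0.0821 × 756 = 62.0676
Kp = Kc·(RT)^Δn = 19.83 × (62.0676)^0 = 19.83 × 1 = 19.8300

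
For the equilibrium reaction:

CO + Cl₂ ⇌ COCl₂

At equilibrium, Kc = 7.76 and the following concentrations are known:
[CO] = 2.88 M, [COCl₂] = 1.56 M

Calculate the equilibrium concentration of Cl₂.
[Cl₂] = 0.0698 M

Kc = ([COCl₂]) / ([CO] × [Cl₂]) = 7.76
[Cl₂]^1 = (product terms)/(Kc · other reactant terms) = 1.56 / (7.76 · 2.88) = 0.069802
[Cl₂] = 0.0698 M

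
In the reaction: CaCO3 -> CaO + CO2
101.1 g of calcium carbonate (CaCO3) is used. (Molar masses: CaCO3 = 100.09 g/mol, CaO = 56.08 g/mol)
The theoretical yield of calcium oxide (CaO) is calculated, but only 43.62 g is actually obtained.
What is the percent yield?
Moles of CaCO3 = 101.1 g ÷ 100.09 g/mol = 1.01009 mol
Mole ratio: 1 mol CaO / 1 mol CaCO3
Moles of CaO = 1.01009 × (1/1) = 1.01009 mol
Theoretical yield = 1.01009 mol × 56.08 g/mol = 56.646 g
Actual yield = 43.62 g
Percent yield = (43.62 / 56.646) × 100% = 77.0%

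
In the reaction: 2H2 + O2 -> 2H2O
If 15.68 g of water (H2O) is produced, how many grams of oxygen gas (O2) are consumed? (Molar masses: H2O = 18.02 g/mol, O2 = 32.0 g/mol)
Moles of H2O = 15.68 g ÷ 18.02 g/mol = 0.870144 mol
Mole ratio: 1 mol O2 / 2 mol H2O
Moles of O2 = 0.870144 × (1/2) = 0.435072 mol
Mass of O2 = 0.435072 mol × 32.0 g/mol = 13.92 g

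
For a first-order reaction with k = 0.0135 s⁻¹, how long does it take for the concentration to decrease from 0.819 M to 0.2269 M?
95.08 s

From ln[A] = ln[A]₀ - k·t: t = ln([A]₀/[A])/k = ln(0.819/0.2269)/0.0135 = ln(3.6095)/0.0135 = 1.2836/0.0135 = 95.08 s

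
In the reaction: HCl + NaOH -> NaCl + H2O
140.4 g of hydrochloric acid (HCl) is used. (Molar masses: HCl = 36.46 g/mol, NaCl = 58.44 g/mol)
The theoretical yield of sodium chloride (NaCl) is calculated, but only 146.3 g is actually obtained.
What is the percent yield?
Moles of HCl = 140.4 g ÷ 36.46 g/mol = 3.8508 mol
Mole ratio: 1 mol NaCl / 1 mol HCl
Moles of NaCl = 3.8508 × (1/1) = 3.8508 mol
Theoretical yield = 3.8508 mol × 58.44 g/mol = 225.04 g
Actual yield = 146.3 g
Percent yield = (146.3 / 225.04) × 100% = 65.0%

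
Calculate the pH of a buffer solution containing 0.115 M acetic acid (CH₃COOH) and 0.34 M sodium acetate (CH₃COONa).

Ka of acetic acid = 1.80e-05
pH = 5.22

pKa = -log(1.80e-05) = 4.74. pH = pKa + log([A⁻]/[HA]) = 4.74 + log(0.34/0.115)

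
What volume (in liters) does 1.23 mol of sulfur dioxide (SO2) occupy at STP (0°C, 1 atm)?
At STP, 1 mol of gas occupies 22.4 L
Volume = 1.23 mol × 22.4 L/mol = 27.55 L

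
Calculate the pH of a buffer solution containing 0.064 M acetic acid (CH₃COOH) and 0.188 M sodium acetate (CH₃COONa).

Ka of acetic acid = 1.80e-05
pH = 5.21

pKa = -log(1.80e-05) = 4.74. pH = pKa + log([A⁻]/[HA]) = 4.74 + log(0.188/0.064)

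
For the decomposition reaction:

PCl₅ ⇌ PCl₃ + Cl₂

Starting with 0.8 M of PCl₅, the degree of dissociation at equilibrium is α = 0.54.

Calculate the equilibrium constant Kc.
K_c = 0.5071

x = α·[A]₀ = 0.54 × 0.8 = 0.432 M dissociated.
At eq: [PCl₅] = 0.8 − 0.432 = 0.368 M; [PCl₃] = [Cl₂] = x = 0.432 M.
Kc = [PCl₃][Cl₂]/[PCl₅] = (0.432)²/0.368 = 0.5071.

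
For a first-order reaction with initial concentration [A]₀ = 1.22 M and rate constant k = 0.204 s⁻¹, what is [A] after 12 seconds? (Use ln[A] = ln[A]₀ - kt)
0.1055 M

ln[A] = ln[A]₀ - k·t = ln(1.22) - (0.204)·(12) = 0.1989 - 2.4480 = -2.2491
[A] = e^(-2.2491) = 0.1055 M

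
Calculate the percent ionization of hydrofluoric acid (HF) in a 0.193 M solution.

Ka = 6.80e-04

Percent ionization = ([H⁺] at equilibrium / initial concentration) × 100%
Percent ionization = 5.76%

Let x = [H⁺]. Ka = x²/(C - x) ⇒ x² + (6.80e-04)x - (6.80e-04)(0.193) = 0. x = 1.1121e-02. Percent = (1.1121e-02/0.193) × 100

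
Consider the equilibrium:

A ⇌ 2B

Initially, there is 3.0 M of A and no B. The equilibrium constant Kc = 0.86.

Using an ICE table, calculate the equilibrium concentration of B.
[B] = 1.406 M

ICE: [A] = 3.0 − x, [B] = 2x.
Kc = (2x)²/(3.0 − x) = 0.86 ⇒ 4x² + 0.86x − 2.58 = 0.
x = (−0.86 + √(0.86² + 4·4·2.58))/(2·4) = (−0.86 + √42.02)/8 = 0.70278.
[B] = 2x = 1.406 M.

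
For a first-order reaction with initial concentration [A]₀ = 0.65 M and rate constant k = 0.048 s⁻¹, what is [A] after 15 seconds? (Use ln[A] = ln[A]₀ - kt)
0.3164 M

ln[A] = ln[A]₀ - k·t = ln(0.65) - (0.048)·(15) = -0.4308 - 0.7200 = -1.1508
[A] = e^(-1.1508) = 0.3164 M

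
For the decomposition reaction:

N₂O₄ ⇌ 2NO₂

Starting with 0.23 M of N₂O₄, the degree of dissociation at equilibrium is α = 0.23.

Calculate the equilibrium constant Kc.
K_c = 0.0632

x = α·[A]₀ = 0.23 × 0.23 = 0.0529 M dissociated.
At eq: [N₂O₄] = 0.23 − 0.0529 = 0.1771 M; [NO₂] = 2x = 0.1058 M.
Kc = [NO₂]²/[N₂O₄] = (0.1058)²/0.1771 = 0.06321.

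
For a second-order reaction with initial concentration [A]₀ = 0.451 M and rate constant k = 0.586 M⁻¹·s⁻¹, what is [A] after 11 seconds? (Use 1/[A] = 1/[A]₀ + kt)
0.1154 M

1/[A] = 1/[A]₀ + k·t = 1/0.451 + (0.586)·(11) = 2.2173 + 6.4460 = 8.6633
[A] = 1/8.6633 = 0.1154 M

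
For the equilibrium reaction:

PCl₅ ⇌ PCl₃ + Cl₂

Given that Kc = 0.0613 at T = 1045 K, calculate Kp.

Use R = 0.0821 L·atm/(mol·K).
K_p = 5.2592

Δn = (moles gaseous products) − (moles gaseous reactants) = 1
T = 1045 K; RT = 0.0821 × 1045 = 85.7945
Kp = Kc·(RT)^Δn = 0.0613 × (85.7945)^1 = 0.0613 × 85.7945 = 5.2592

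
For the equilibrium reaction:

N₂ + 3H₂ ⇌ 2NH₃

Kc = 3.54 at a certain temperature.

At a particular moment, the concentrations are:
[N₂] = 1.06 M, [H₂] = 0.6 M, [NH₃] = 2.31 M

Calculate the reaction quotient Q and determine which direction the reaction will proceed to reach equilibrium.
Q = 23.306, Q > K, reaction proceeds reverse (toward reactants)

Q = ([NH₃]^2) / ([N₂] × [H₂]^3)
  = ((2.31)^2) / ((1.06)·(0.6)^3) = 5.3361/0.22896 = 23.31
Since Q = 23.31 > Kc = 3.54, the reaction proceeds reverse (toward reactants) to reach equilibrium.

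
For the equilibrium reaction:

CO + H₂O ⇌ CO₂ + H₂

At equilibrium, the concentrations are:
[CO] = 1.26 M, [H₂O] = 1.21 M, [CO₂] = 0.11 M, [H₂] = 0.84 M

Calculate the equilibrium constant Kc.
K_c = 0.0606

Kc = ([CO₂] × [H₂]) / ([CO] × [H₂O])
   = ((0.11)·(0.84)) / ((1.26)·(1.21))
   = 0.0924 / 1.5246 = 0.0606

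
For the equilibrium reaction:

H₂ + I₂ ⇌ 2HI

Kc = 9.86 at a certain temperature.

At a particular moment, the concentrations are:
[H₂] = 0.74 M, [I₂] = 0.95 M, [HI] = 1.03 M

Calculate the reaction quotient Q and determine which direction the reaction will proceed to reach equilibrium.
Q = 1.509, Q < K, reaction proceeds forward (toward products)

Q = ([HI]^2) / ([H₂] × [I₂])
  = ((1.03)^2) / ((0.74)·(0.95)) = 1.0609/0.703 = 1.509
Since Q = 1.509 < Kc = 9.86, the reaction proceeds forward (toward products) to reach equilibrium.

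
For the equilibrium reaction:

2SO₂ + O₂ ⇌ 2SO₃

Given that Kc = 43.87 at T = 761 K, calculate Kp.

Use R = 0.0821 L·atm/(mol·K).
K_p = 0.7022

Δn = (moles gaseous products) − (moles gaseous reactants) = -1
T = 761 K; RT = 0.0821 × 761 = 62.4781
Kp = Kc·(RT)^Δn = 43.87 × (62.4781)^-1 = 43.87 × 0.0160056 = 0.7022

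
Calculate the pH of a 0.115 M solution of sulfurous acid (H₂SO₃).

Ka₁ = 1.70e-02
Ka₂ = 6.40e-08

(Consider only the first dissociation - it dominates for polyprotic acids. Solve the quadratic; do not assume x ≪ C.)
pH = 1.44

x² + Ka₁·x − Ka₁·C = 0 with Ka₁ = 1.70e-02, C = 0.115.
x = (−Ka₁ + √(Ka₁² + 4·Ka₁·C))/2 = 3.6525e-02 M, so pH = 1.44.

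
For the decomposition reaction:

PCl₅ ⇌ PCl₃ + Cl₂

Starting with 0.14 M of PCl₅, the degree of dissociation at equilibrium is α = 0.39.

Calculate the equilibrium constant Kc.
K_c = 0.0349

x = α·[A]₀ = 0.39 × 0.14 = 0.0546 M dissociated.
At eq: [PCl₅] = 0.14 − 0.0546 = 0.0854 M; [PCl₃] = [Cl₂] = x = 0.0546 M.
Kc = [PCl₃][Cl₂]/[PCl₅] = (0.0546)²/0.0854 = 0.03491.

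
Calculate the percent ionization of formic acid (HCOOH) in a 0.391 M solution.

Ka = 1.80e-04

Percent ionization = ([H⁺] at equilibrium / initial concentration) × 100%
Percent ionization = 2.12%

Let x = [H⁺]. Ka = x²/(C - x) ⇒ x² + (1.80e-04)x - (1.80e-04)(0.391) = 0. x = 8.2998e-03. Percent = (8.2998e-03/0.391) × 100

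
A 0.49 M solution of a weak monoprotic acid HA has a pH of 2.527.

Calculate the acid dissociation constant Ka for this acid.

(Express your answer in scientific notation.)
K_a = 1.81e-05

[H⁺] = 10^(−pH) = 10^(−2.527) = 2.972e-03 M. For HA ⇌ H⁺ + A⁻, Ka = x²/(C − x) = (2.972e-03)²/(0.49 − 2.972e-03) = 1.81e-05.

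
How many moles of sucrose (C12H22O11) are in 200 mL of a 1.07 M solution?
Moles = Molarity × Volume (L)
Moles = 1.07 M × 0.2 L = 0.214 mol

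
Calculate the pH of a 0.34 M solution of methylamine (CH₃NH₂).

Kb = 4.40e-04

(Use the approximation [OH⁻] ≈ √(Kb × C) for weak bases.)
pH = 12.09

[OH⁻] = √(Kb × C) = √(4.40e-04 × 0.34) = 1.2231e-02. pOH = 1.91, pH = 14 - pOH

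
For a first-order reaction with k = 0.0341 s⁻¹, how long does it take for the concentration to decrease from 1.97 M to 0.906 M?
22.78 s

From ln[A] = ln[A]₀ - k·t: t = ln([A]₀/[A])/k = ln(1.97/0.906)/0.0341 = ln(2.1744)/0.0341 = 0.7767/0.0341 = 22.78 s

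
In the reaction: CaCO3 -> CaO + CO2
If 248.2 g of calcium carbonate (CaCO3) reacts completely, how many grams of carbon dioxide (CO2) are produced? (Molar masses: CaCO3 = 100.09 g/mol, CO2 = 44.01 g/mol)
Moles of CaCO3 = 248.2 g ÷ 100.09 g/mol = 2.47977 mol
Mole ratio: 1 mol CO2 / 1 mol CaCO3
Moles of CO2 = 2.47977 × (1/1) = 2.47977 mol
Mass of CO2 = 2.47977 mol × 44.01 g/mol = 109.1 g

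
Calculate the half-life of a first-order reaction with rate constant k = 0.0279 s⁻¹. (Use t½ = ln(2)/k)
24.84 s

t½ = ln(2)/k = 0.6931/0.0279 = 24.84 s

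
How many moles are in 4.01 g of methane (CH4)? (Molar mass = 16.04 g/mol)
Moles = 4.01 g ÷ 16.04 g/mol = 0.25 mol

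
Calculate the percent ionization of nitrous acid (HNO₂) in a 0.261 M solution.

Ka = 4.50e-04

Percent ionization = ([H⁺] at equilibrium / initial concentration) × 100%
Percent ionization = 4.07%

Let x = [H⁺]. Ka = x²/(C - x) ⇒ x² + (4.50e-04)x - (4.50e-04)(0.261) = 0. x = 1.0615e-02. Percent = (1.0615e-02/0.261) × 100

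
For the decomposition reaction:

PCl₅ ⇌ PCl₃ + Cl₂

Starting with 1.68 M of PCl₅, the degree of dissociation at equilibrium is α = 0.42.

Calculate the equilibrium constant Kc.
K_c = 0.5110

x = α·[A]₀ = 0.42 × 1.68 = 0.7056 M dissociated.
At eq: [PCl₅] = 1.68 − 0.7056 = 0.9744 M; [PCl₃] = [Cl₂] = x = 0.7056 M.
Kc = [PCl₃][Cl₂]/[PCl₅] = (0.7056)²/0.9744 = 0.511.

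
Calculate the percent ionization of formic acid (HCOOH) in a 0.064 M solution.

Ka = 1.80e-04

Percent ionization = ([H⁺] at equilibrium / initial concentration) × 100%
Percent ionization = 5.16%

Let x = [H⁺]. Ka = x²/(C - x) ⇒ x² + (1.80e-04)x - (1.80e-04)(0.064) = 0. x = 3.3053e-03. Percent = (3.3053e-03/0.064) × 100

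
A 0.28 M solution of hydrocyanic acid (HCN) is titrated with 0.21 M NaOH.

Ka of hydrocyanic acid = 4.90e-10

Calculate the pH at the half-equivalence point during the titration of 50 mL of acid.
pH = pKa = 9.31

At the half-equivalence point, [HA] = [A⁻], so by Henderson–Hasselbalch pH = pKa + log(1) = pKa.
pKa = −log(4.90e-10) = 9.31.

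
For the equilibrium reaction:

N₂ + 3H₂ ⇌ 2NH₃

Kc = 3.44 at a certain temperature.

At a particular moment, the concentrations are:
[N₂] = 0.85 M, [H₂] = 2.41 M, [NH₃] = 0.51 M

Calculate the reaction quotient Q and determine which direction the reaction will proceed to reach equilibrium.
Q = 0.022, Q < K, reaction proceeds forward (toward products)

Q = ([NH₃]^2) / ([N₂] × [H₂]^3)
  = ((0.51)^2) / ((0.85)·(2.41)^3) = 0.2601/11.898 = 0.02186
Since Q = 0.02186 < Kc = 3.44, the reaction proceeds forward (toward products) to reach equilibrium.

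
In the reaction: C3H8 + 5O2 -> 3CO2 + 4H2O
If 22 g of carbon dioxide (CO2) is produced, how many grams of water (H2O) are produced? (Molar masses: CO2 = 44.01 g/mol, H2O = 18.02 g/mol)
Moles of CO2 = 22 g ÷ 44.01 g/mol = 0.499886 mol
Mole ratio: 4 mol H2O / 3 mol CO2
Moles of H2O = 0.499886 × (4/3) = 0.666515 mol
Mass of H2O = 0.666515 mol × 18.02 g/mol = 12.01 g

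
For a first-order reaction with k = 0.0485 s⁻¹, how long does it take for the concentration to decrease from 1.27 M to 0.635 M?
14.29 s

From ln[A] = ln[A]₀ - k·t: t = ln([A]₀/[A])/k = ln(1.27/0.635)/0.0485 = ln(2.0000)/0.0485 = 0.6931/0.0485 = 14.29 s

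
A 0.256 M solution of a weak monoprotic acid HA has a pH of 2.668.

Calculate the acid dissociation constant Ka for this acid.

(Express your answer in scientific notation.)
K_a = 1.82e-05

[H⁺] = 10^(−pH) = 10^(−2.668) = 2.148e-03 M. For HA ⇌ H⁺ + A⁻, Ka = x²/(C − x) = (2.148e-03)²/(0.256 − 2.148e-03) = 1.82e-05.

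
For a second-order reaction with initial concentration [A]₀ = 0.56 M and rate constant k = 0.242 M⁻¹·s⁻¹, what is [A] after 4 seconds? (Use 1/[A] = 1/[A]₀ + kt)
0.3631 M

1/[A] = 1/[A]₀ + k·t = 1/0.56 + (0.242)·(4) = 1.7857 + 0.9680 = 2.7537
[A] = 1/2.7537 = 0.3631 M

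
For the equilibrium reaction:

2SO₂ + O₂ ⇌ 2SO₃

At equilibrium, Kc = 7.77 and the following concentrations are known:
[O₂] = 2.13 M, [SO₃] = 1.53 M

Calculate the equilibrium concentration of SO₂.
[SO₂] = 0.3761 M

Kc = ([SO₃]^2) / ([SO₂]^2 × [O₂]) = 7.77
[SO₂]^2 = (product terms)/(Kc · other reactant terms) = 2.3409 / (7.77 · 2.13) = 0.14144
[SO₂] = (0.14144)^(1/2) = 0.3761 M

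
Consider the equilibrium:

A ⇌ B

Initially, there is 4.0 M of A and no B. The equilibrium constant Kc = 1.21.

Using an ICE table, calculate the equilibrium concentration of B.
[B] = 2.190 M

ICE: [A] = 4.0 − x, [B] = x.
Kc = x/(4.0 − x) = 1.21 ⇒ x = 1.21·4.0/(1 + 1.21) = 4.84/2.21 = 2.19.
[B] = x = 2.190 M.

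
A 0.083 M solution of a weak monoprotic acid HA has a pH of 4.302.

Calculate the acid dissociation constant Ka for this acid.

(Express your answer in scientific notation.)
K_a = 3.00e-08

[H⁺] = 10^(−pH) = 10^(−4.302) = 4.989e-05 M. For HA ⇌ H⁺ + A⁻, Ka = x²/(C − x) = (4.989e-05)²/(0.083 − 4.989e-05) = 3.00e-08.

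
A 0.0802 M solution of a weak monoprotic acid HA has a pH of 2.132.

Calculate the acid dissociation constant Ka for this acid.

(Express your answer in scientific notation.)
K_a = 7.48e-04

[H⁺] = 10^(−pH) = 10^(−2.132) = 7.379e-03 M. For HA ⇌ H⁺ + A⁻, Ka = x²/(C − x) = (7.379e-03)²/(0.0802 − 7.379e-03) = 7.48e-04.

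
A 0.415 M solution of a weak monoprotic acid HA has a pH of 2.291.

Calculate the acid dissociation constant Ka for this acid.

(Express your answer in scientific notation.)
K_a = 6.39e-05

[H⁺] = 10^(−pH) = 10^(−2.291) = 5.117e-03 M. For HA ⇌ H⁺ + A⁻, Ka = x²/(C − x) = (5.117e-03)²/(0.415 − 5.117e-03) = 6.39e-05.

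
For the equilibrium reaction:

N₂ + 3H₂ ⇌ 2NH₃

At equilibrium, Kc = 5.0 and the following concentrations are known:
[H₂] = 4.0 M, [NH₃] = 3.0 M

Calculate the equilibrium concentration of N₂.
[N₂] = 0.0281 M

Kc = ([NH₃]^2) / ([N₂] × [H₂]^3) = 5.0
[N₂]^1 = (product terms)/(Kc · other reactant terms) = 9 / (5.0 · 64) = 0.028125
[N₂] = 0.0281 M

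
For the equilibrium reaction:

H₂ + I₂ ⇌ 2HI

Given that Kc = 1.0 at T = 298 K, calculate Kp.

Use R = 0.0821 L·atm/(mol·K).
K_p = 1.0000

Δn = (moles gaseous products) − (moles gaseous reactants) = 0
T = 298 K; RT = 0.0821 × 298 = 24.4658
Kp = Kc·(RT)^Δn = 1.0 × (24.4658)^0 = 1.0 × 1 = 1.0000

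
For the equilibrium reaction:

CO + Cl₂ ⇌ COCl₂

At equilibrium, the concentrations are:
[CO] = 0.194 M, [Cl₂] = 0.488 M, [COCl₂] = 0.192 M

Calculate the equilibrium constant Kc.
K_c = 2.0281

Kc = ([COCl₂]) / ([CO] × [Cl₂])
   = ((0.192)) / ((0.194)·(0.488))
   = 0.192 / 0.094672 = 2.0281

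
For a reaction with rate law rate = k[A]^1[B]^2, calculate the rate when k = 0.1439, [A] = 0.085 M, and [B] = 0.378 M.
0.001748 M/s

rate = k·[A]^1·[B]^2 = 0.1439·(0.085)^1·(0.378)^2 = 0.1439·0.085·0.142884 = 0.001748 M/s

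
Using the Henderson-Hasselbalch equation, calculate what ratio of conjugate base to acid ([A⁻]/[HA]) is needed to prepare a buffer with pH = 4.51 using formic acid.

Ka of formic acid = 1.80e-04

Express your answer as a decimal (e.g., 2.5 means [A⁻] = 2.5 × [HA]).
[A⁻]/[HA] = 5.825

pKa = −log(1.80e-04) = 3.7447. pH = pKa + log([A⁻]/[HA]). 4.51 = 3.7447 + log(ratio). log(ratio) = 4.51 − 3.7447 = 0.7653. ratio = 10^(0.7653) = 5.825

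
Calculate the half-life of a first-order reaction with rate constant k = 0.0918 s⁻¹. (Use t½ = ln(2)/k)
7.55 s

t½ = ln(2)/k = 0.6931/0.0918 = 7.55 s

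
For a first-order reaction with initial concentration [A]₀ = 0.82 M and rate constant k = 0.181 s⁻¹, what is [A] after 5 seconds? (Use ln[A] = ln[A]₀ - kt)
0.3317 M

ln[A] = ln[A]₀ - k·t = ln(0.82) - (0.181)·(5) = -0.1985 - 0.9050 = -1.1035
[A] = e^(-1.1035) = 0.3317 M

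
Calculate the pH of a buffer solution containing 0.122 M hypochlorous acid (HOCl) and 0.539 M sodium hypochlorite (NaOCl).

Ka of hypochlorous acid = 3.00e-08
pH = 8.17

pKa = -log(3.00e-08) = 7.52. pH = pKa + log([A⁻]/[HA]) = 7.52 + log(0.539/0.122)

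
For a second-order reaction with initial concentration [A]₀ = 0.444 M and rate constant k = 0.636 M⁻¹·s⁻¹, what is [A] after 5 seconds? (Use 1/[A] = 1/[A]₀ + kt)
0.1841 M

1/[A] = 1/[A]₀ + k·t = 1/0.444 + (0.636)·(5) = 2.2523 + 3.1800 = 5.4323
[A] = 1/5.4323 = 0.1841 M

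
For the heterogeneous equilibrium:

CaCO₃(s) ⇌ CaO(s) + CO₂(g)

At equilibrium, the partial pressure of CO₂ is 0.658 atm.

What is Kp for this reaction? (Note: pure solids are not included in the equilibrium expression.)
K_p = 0.658

Solids (CaCO₃, CaO) have activity 1 and are excluded.
Kp = P(CO₂) = 0.658.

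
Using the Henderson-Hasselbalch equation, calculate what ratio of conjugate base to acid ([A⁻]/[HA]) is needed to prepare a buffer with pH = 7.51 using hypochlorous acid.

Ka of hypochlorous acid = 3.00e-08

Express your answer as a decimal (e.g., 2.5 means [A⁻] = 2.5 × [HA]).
[A⁻]/[HA] = 0.971

pKa = −log(3.00e-08) = 7.5229. pH = pKa + log([A⁻]/[HA]). 7.51 = 7.5229 + log(ratio). log(ratio) = 7.51 − 7.5229 = -0.0129. ratio = 10^(-0.0129) = 0.971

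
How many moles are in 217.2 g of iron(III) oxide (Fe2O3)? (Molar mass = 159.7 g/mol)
Moles = 217.2 g ÷ 159.7 g/mol = 1.36 mol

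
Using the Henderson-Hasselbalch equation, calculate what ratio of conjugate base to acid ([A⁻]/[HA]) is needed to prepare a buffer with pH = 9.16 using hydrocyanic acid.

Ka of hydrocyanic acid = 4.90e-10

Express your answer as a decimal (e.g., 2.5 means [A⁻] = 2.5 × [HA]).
[A⁻]/[HA] = 0.708

pKa = −log(4.90e-10) = 9.3098. pH = pKa + log([A⁻]/[HA]). 9.16 = 9.3098 + log(ratio). log(ratio) = 9.16 − 9.3098 = -0.1498. ratio = 10^(-0.1498) = 0.708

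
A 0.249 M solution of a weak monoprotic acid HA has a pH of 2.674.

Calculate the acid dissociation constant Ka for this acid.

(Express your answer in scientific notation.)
K_a = 1.82e-05

[H⁺] = 10^(−pH) = 10^(−2.674) = 2.118e-03 M. For HA ⇌ H⁺ + A⁻, Ka = x²/(C − x) = (2.118e-03)²/(0.249 − 2.118e-03) = 1.82e-05.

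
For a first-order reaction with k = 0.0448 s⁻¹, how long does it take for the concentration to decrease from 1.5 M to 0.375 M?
30.94 s

From ln[A] = ln[A]₀ - k·t: t = ln([A]₀/[A])/k = ln(1.5/0.375)/0.0448 = ln(4.0000)/0.0448 = 1.3863/0.0448 = 30.94 s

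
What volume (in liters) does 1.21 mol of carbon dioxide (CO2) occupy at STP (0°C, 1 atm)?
At STP, 1 mol of gas occupies 22.4 L
Volume = 1.21 mol × 22.4 L/mol = 27.10 L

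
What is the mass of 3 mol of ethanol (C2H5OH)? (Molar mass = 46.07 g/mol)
Mass = 3 mol × 46.07 g/mol = 138.2 g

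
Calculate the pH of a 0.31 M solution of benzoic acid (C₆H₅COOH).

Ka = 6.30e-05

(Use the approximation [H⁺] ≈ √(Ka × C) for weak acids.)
pH = 2.35

[H⁺] = √(Ka × C) = √(6.30e-05 × 0.31) = 4.4193e-03. pH = -log(4.4193e-03)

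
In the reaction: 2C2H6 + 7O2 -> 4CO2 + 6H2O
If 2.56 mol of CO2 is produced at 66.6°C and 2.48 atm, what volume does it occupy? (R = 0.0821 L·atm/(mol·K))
T = 66.6°C + 273.15 = 339.75 K
V = nRT/P = (2.56 × 0.0821 × 339.75) / 2.48
V = 28.79 L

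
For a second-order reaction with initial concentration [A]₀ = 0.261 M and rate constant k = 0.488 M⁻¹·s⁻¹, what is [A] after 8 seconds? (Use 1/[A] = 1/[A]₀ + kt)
0.1293 M

1/[A] = 1/[A]₀ + k·t = 1/0.261 + (0.488)·(8) = 3.8314 + 3.9040 = 7.7354
[A] = 1/7.7354 = 0.1293 M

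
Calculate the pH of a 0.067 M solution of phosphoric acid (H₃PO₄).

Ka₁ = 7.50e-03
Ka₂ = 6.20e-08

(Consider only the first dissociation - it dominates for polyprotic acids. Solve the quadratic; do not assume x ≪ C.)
pH = 1.72

x² + Ka₁·x − Ka₁·C = 0 with Ka₁ = 7.50e-03, C = 0.067.
x = (−Ka₁ + √(Ka₁² + 4·Ka₁·C))/2 = 1.8978e-02 M, so pH = 1.72.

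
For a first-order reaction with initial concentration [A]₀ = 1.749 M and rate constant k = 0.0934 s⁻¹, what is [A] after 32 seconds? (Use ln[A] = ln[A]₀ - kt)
0.0881 M

ln[A] = ln[A]₀ - k·t = ln(1.749) - (0.0934)·(32) = 0.5590 - 2.9888 = -2.4298
[A] = e^(-2.4298) = 0.0881 M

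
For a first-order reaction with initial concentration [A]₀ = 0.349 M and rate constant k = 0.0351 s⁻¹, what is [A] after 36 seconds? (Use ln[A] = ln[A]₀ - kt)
0.0986 M

ln[A] = ln[A]₀ - k·t = ln(0.349) - (0.0351)·(36) = -1.0527 - 1.2636 = -2.3163
[A] = e^(-2.3163) = 0.0986 M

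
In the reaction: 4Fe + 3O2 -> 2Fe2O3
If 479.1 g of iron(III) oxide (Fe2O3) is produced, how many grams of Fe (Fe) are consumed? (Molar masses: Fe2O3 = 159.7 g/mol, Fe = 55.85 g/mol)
Moles of Fe2O3 = 479.1 g ÷ 159.7 g/mol = 3 mol
Mole ratio: 4 mol Fe / 2 mol Fe2O3
Moles of Fe = 3 × (4/2) = 6 mol
Mass of Fe = 6 mol × 55.85 g/mol = 335.1 g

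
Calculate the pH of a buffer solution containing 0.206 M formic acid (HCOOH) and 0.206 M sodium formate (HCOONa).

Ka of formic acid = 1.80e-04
pH = 3.74

pKa = -log(1.80e-04) = 3.74. pH = pKa + log([A⁻]/[HA]) = 3.74 + log(0.206/0.206)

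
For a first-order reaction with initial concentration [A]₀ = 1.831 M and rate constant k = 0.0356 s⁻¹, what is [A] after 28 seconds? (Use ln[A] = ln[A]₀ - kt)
0.6757 M

ln[A] = ln[A]₀ - k·t = ln(1.831) - (0.0356)·(28) = 0.6049 - 0.9968 = -0.3919
[A] = e^(-0.3919) = 0.6757 M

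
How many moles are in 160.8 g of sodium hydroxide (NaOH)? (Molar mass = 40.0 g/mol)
Moles = 160.8 g ÷ 40.0 g/mol = 4.02 mol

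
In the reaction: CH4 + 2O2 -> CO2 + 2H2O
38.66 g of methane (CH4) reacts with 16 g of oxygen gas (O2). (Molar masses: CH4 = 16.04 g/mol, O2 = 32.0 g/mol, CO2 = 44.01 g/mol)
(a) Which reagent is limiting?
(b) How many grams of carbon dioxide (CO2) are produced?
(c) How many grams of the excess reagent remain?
(a) O2, (b) 11 g, (c) 34.65 g

Moles of CH4 = 38.66 g ÷ 16.04 g/mol = 2.41022 mol
Moles of O2 = 16 g ÷ 32.0 g/mol = 0.5 mol
Moles ÷ coefficient: CH4: 2.41022/1 = 2.41, O2: 0.5/2 = 0.25
(a) O2 has the smaller value, so O2 is the limiting reagent.
(b) Moles of CO2 = 0.5 mol O2 × (1/2) = 0.25 mol; mass = 0.25 mol × 44.01 g/mol = 11 g
(c) CH4 consumed = 0.5 × (1/2) = 0.25 mol; remaining = 2.41022 − 0.25 = 2.16022 mol; mass = 2.16022 mol × 16.04 g/mol = 34.65 g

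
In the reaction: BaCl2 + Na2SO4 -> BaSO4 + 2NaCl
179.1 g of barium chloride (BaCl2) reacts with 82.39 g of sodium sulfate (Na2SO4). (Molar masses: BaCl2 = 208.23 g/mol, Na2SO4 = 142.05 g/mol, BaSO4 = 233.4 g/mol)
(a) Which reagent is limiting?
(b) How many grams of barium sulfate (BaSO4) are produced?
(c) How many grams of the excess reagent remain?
(a) Na2SO4, (b) 135.4 g, (c) 58.33 g

Moles of BaCl2 = 179.1 g ÷ 208.23 g/mol = 0.860107 mol
Moles of Na2SO4 = 82.39 g ÷ 142.05 g/mol = 0.580007 mol
Moles ÷ coefficient: BaCl2: 0.860107/1 = 0.8601, Na2SO4: 0.580007/1 = 0.58
(a) Na2SO4 has the smaller value, so Na2SO4 is the limiting reagent.
(b) Moles of BaSO4 = 0.580007 mol Na2SO4 × (1/1) = 0.580007 mol; mass = 0.580007 mol × 233.4 g/mol = 135.4 g
(c) BaCl2 consumed = 0.580007 × (1/1) = 0.580007 mol; remaining = 0.860107 − 0.580007 = 0.2801 mol; mass = 0.2801 mol × 208.23 g/mol = 58.33 g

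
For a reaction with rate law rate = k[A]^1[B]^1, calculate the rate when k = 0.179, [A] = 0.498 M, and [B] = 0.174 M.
0.01551 M/s

rate = k·[A]^1·[B]^1 = 0.179·(0.498)^1·(0.174)^1 = 0.179·0.498·0.174 = 0.01551 M/s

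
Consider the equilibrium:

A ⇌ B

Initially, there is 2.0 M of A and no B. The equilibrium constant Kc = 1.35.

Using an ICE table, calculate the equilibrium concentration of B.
[B] = 1.149 M

ICE: [A] = 2.0 − x, [B] = x.
Kc = x/(2.0 − x) = 1.35 ⇒ x = 1.35·2.0/(1 + 1.35) = 2.7/2.35 = 1.149.
[B] = x = 1.149 M.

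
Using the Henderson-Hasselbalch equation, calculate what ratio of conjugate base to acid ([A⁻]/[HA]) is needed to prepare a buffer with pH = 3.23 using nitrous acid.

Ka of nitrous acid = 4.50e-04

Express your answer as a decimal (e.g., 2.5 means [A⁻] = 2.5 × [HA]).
[A⁻]/[HA] = 0.764

pKa = −log(4.50e-04) = 3.3468. pH = pKa + log([A⁻]/[HA]). 3.23 = 3.3468 + log(ratio). log(ratio) = 3.23 − 3.3468 = -0.1168. ratio = 10^(-0.1168) = 0.764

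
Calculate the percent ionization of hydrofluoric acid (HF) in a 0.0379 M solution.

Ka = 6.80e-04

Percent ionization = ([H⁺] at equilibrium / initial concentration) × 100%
Percent ionization = 12.5%

Let x = [H⁺]. Ka = x²/(C - x) ⇒ x² + (6.80e-04)x - (6.80e-04)(0.0379) = 0. x = 4.7480e-03. Percent = (4.7480e-03/0.0379) × 100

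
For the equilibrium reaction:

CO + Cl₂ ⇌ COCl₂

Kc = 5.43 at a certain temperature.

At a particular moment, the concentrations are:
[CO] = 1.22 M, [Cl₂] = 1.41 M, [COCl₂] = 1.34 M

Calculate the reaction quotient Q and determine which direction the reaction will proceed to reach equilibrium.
Q = 0.779, Q < K, reaction proceeds forward (toward products)

Q = ([COCl₂]) / ([CO] × [Cl₂])
  = ((1.34)) / ((1.22)·(1.41)) = 1.34/1.7202 = 0.779
Since Q = 0.779 < Kc = 5.43, the reaction proceeds forward (toward products) to reach equilibrium.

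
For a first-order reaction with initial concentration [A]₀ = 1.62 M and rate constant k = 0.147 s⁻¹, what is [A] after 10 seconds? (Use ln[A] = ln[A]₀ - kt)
0.3725 M

ln[A] = ln[A]₀ - k·t = ln(1.62) - (0.147)·(10) = 0.4824 - 1.4700 = -0.9876
[A] = e^(-0.9876) = 0.3725 M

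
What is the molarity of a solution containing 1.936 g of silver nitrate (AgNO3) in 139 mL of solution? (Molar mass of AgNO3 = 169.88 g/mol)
Moles of AgNO3 = 1.936 g ÷ 169.88 g/mol = 0.0113963 mol
Volume = 139 mL = 0.139 L
Molarity = 0.0113963 mol ÷ 0.139 L = 0.08199 M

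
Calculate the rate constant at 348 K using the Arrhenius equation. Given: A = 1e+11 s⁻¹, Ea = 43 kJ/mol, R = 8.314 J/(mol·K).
3.51e+04 s⁻¹

k = A·exp(-Ea/(R·T)) = 1e+11·exp(-43000/(8.314·348)) = 1e+11·exp(-14.8621) = 1e+11·3.5115e-07 = 3.51e+04 s⁻¹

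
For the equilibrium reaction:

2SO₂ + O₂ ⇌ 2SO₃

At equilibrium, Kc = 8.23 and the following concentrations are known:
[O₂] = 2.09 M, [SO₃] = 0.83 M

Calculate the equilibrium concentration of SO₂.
[SO₂] = 0.2001 M

Kc = ([SO₃]^2) / ([SO₂]^2 × [O₂]) = 8.23
[SO₂]^2 = (product terms)/(Kc · other reactant terms) = 0.6889 / (8.23 · 2.09) = 0.040051
[SO₂] = (0.040051)^(1/2) = 0.2001 M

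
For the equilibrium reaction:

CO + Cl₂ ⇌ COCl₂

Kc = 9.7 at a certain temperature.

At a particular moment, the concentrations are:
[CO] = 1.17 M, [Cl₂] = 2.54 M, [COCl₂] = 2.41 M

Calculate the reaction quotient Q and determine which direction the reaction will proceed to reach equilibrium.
Q = 0.811, Q < K, reaction proceeds forward (toward products)

Q = ([COCl₂]) / ([CO] × [Cl₂])
  = ((2.41)) / ((1.17)·(2.54)) = 2.41/2.9718 = 0.811
Since Q = 0.811 < Kc = 9.7, the reaction proceeds forward (toward products) to reach equilibrium.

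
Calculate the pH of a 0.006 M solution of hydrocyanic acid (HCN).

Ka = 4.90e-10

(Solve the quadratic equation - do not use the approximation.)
pH = 5.77

x² + Ka×x - Ka×C = 0. Using quadratic formula: [H⁺] = 1.7144e-06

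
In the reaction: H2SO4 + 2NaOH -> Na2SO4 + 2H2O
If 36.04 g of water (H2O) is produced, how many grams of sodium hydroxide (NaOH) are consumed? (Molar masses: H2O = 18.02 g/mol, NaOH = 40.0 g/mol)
Moles of H2O = 36.04 g ÷ 18.02 g/mol = 2 mol
Mole ratio: 2 mol NaOH / 2 mol H2O
Moles of NaOH = 2 × (2/2) = 2 mol
Mass of NaOH = 2 mol × 40.0 g/mol = 80 g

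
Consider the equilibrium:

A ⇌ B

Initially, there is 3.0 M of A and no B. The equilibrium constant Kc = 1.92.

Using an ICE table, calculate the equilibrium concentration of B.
[B] = 1.973 M

ICE: [A] = 3.0 − x, [B] = x.
Kc = x/(3.0 − x) = 1.92 ⇒ x = 1.92·3.0/(1 + 1.92) = 5.76/2.92 = 1.973.
[B] = x = 1.973 M.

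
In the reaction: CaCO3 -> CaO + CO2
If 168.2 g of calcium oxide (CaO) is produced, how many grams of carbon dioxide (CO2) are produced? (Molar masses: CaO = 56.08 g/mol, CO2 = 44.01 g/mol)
Moles of CaO = 168.2 g ÷ 56.08 g/mol = 2.99929 mol
Mole ratio: 1 mol CO2 / 1 mol CaO
Moles of CO2 = 2.99929 × (1/1) = 2.99929 mol
Mass of CO2 = 2.99929 mol × 44.01 g/mol = 132 g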